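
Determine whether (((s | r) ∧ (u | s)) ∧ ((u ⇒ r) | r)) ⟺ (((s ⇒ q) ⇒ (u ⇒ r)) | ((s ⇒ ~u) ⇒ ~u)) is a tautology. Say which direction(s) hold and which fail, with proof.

[⇒] Assume the antecedent. If s is true, the consequent reduces to true regardless of the other variables. If s is false, the antecedent forces (u = T, q = F, s = F, r = T) or (u = T, q = T, s = F, r = T), and the consequent holds there. Either way the consequent holds.

[⇐] This fails. Under u = F, q = F, s = F, r = F, the left side is false but the right side is true.

Only the forward direction holds.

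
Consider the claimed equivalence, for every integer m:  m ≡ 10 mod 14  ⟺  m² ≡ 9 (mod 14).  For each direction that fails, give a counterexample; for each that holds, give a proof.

Neither direction holds.

[⇒] This fails: take m = 10. Then 10 ≡ 10 (mod 14), but 10² = 100 ≡ 2 (mod 14), not 9.

[⇐] This fails: take m = 3. Then 3² = 9 ≡ 9 (mod 14), yet 3 ≡ 3 (mod 14), not 10.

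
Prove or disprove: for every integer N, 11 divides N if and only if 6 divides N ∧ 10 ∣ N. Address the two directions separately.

(⟹) This fails: take N = 11. Certainly 11 ∣ 11, but 6 ∤ 11.

(⟸) This fails: take N = 30. Both 6 ∣ 30 and 10 ∣ 30, yet 30 is not a multiple of 11 (since 30 = 2·11 + 8), so 11 ∤ 30.

Neither direction holds.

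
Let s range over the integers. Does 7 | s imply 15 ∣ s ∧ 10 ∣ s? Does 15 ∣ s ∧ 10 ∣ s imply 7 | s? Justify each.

[⇒] This fails: take s = 7. Certainly 7 ∣ 7, but 15 ∤ 7.

[⇐] This fails: take s = 30. Both 15 ∣ 30 and 10 ∣ 30, yet 30 is not a multiple of 7 (since 30 = 4·7 + 2), so 7 ∤ 30.

Neither implication holds.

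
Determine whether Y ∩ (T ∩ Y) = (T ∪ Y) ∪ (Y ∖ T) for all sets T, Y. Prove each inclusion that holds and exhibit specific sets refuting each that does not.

The sets are not equal: only the forward inclusion holds.

(⟹) Let x ∈ Y ∩ (T ∩ Y). Then x ∈ T ∩ Y, from which x ∈ (T ∪ Y) ∪ (Y ∖ T).

(⟸) This inclusion fails. Take T = {1}, Y = ∅; then 1 ∈ (T ∪ Y) ∪ (Y ∖ T) but 1 ∉ Y ∩ (T ∩ Y).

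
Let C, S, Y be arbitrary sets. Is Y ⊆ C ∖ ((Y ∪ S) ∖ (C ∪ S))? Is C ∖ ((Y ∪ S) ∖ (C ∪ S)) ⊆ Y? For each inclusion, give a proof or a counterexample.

Both inclusions fail.

(⟹) This inclusion fails. Take C = ∅, S = ∅, Y = {1}; then 1 ∈ Y but 1 ∉ C ∖ ((Y ∪ S) ∖ (C ∪ S)).

(⟸) This inclusion fails. Take C = {1}, S = ∅, Y = ∅; then 1 ∈ C ∖ ((Y ∪ S) ∖ (C ∪ S)) but 1 ∉ Y.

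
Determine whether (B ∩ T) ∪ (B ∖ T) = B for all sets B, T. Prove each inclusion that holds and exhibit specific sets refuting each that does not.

(⊇) Let x ∈ B. Then either x ∈ B and x ∉ T; or x ∈ B ∩ T. In each case x ∈ (B ∩ T) ∪ (B ∖ T), so B ⊆ (B ∩ T) ∪ (B ∖ T).

(⊆) Let x ∈ (B ∩ T) ∪ (B ∖ T). Then either x ∈ B and x ∉ T; or x ∈ B ∩ T. In each case x ∈ B, so (B ∩ T) ∪ (B ∖ T) ⊆ B.

The two sets are equal.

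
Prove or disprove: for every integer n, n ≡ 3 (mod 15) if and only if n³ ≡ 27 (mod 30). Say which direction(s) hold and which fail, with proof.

Only the converse holds.

Forward direction. This fails: take n = 18. Then 18 ≡ 3 (mod 15), but 18³ = 5832 ≡ 12 (mod 30), not 27.

Converse. The residues r modulo 30 with r³ ≡ 27 (mod 30) are exactly {3}, and each is ≡ 3 (mod 15).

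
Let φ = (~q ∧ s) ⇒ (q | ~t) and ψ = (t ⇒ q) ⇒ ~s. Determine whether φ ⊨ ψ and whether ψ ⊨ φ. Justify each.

(⟹) This fails. Under t = F, s = T, q = F, the left side is true but the right side is false.

(⟸) This fails. Under t = T, s = T, q = F, the left side is false but the right side is true.

Neither implication holds.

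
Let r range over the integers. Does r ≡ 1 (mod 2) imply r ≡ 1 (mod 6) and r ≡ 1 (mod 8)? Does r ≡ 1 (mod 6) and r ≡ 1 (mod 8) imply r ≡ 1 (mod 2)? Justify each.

[⇒] This fails: r = 3 gives 3 ≡ 1 (mod 2) but 3 ≡ 3 (mod 6), so the conjunction on the right does not hold.

[⇐] Conversely, if r ≡ 1 (mod 6) and r ≡ 1 (mod 8), then by the Chinese remainder theorem r ≡ 1 (mod 24). Since 1 ≡ 1 (mod 2) and 2 ∣ 24, we get r ≡ 1 (mod 2).

(⇒) fails; (⇐) holds.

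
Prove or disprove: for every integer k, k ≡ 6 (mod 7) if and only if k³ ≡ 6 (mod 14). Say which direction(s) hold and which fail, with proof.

[⇒] This fails: take k = 13. Then 13 ≡ 6 (mod 7), but 13³ = 2197 ≡ 13 (mod 14), not 6.

[⇐] This fails: take k = 10. Then 10³ = 1000 ≡ 6 (mod 14), yet 10 ≡ 3 (mod 7), not 6.

Neither direction holds.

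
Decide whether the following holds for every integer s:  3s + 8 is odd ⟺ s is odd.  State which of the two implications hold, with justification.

Equivalent; both directions hold.

(⇒) Suppose 3s + 8 is odd. Since 3 is odd, 3s and s have the same parity, so 3s + 8 ≡ s + 8 (mod 2). As 8 is even, 3s + 8 is odd exactly when s is odd. Thus s is odd.

(⇐) Conversely, suppose s is odd; write s = 2j + 1. Then 3s + 8 = 3·(2j + 1) + 8 = 2·3j + 11, which is odd.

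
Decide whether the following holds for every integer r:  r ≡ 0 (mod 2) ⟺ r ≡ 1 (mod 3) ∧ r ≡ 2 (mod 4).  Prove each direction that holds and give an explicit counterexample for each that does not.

(→) This fails: r = 0 gives 0 ≡ 0 (mod 2) but 0 ≡ 0 (mod 3), so the conjunction on the right does not hold.

(←) Conversely, if r ≡ 1 (mod 3) and r ≡ 2 (mod 4), then by the Chinese remainder theorem r ≡ 10 (mod 12). Since 10 ≡ 0 (mod 2) and 2 ∣ 12, we get r ≡ 0 (mod 2).

The forward direction fails; the converse holds.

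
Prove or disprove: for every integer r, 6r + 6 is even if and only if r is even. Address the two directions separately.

(⇒) fails; (⇐) holds.

Forward direction. This fails: take r = 7. Then 6r + 6 = 48, which is even, yet r = 7 is odd, not even.

Converse. Suppose r is even. Since 6 is even, 6r is even for every r, so 6r + 6 has the same parity as 6, which is even. Hence 6r + 6 is even.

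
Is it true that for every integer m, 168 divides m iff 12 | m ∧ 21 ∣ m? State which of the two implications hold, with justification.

The forward direction holds; the converse fails.

(→) If 168 ∣ m, write m = 168q. Since 168 = 14·12, m = 12·(14q), so 12 ∣ m; and since 168 = 8·21, m = 21·(8q), so 21 ∣ m.

(←) This fails: take m = 84. Both 12 ∣ 84 and 21 ∣ 84, yet 84 is not a multiple of 168 (since 84 = 0·168 + 84), so 168 ∤ 84.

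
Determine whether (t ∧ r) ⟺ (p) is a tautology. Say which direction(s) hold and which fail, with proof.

(→) This fails. Under r = T, p = F, t = T, the left side is true but the right side is false.

(←) This fails. Under r = F, p = T, t = F, the left side is false but the right side is true.

Neither direction holds.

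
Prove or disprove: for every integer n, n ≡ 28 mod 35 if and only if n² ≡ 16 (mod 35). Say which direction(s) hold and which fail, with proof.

Neither direction holds.

(⇒) This fails: take n = 28. Then 28 ≡ 28 (mod 35), but 28² = 784 ≡ 14 (mod 35), not 16.

(⇐) This fails: take n = 4. Then 4² = 16 ≡ 16 (mod 35), yet 4 ≡ 4 (mod 35), not 28.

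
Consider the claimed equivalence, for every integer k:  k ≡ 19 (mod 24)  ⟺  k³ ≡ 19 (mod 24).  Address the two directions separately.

Equivalent; both directions hold.

(←) Suppose k³ ≡ 19 (mod 24). The only residue r in {0, …, 23} with r³ ≡ 19 (mod 24) is r = 19, so k ≡ 19 (mod 24).

(→) Suppose k ≡ 19 (mod 24). Write k = 24j + 19. Then (24j + 19)³ = 13824j³ + 32832j² + 25992j + 6859 = 24(576j³ + 1368j² + 1083j + 285) + 19, so k³ ≡ 19 (mod 24).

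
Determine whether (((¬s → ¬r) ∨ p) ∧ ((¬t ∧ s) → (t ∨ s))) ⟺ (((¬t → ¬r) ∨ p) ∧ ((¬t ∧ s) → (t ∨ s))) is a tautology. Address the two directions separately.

(⇒) This fails. Under s = T, r = T, p = F, t = F, the left side is true but the right side is false.

(⇐) This fails. Under s = F, r = T, p = F, t = T, the left side is false but the right side is true.

(⇒) fails and (⇐) fails.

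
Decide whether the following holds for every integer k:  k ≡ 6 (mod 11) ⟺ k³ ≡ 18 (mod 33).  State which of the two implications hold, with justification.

Forward direction. This fails: take k = 17. Then 17 ≡ 6 (mod 11), but 17³ = 4913 ≡ 29 (mod 33), not 18.

Converse. The residues r modulo 33 with r³ ≡ 18 (mod 33) are exactly {6}, and each is ≡ 6 (mod 11).

(⇒) fails; (⇐) holds.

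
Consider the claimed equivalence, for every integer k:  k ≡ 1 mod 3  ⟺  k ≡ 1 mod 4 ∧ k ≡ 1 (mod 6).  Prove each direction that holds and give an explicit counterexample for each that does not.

(⇒) fails; (⇐) holds.

Converse. If k ≡ 1 (mod 4) and k ≡ 1 (mod 6), then by the Chinese remainder theorem k ≡ 1 (mod 12). Since 1 ≡ 1 (mod 3) and 3 ∣ 12, we get k ≡ 1 (mod 3).

Forward direction. This fails: k = 10 gives 10 ≡ 1 (mod 3) but 10 ≡ 2 (mod 4), so the conjunction on the right does not hold.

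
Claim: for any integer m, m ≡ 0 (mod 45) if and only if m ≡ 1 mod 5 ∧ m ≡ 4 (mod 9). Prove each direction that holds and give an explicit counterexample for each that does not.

(⇒) This fails: m = 0 gives 0 ≡ 0 (mod 45) but 0 ≡ 0 (mod 5), so the conjunction on the right does not hold.

(⇐) This fails: m = 31 satisfies both congruences on the right (31 ≡ 1 mod 5 and 31 ≡ 4 mod 9) yet 31 ≡ 31 (mod 45), not 0.

Neither implication holds.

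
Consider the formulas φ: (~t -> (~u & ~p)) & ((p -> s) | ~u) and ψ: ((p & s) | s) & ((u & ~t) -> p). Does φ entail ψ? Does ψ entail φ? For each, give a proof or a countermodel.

(→) This fails. Under s = F, t = F, u = F, p = F, the left side is true but the right side is false.

(←) This fails. Under s = T, t = F, u = F, p = T, the left side is false but the right side is true.

Both directions fail.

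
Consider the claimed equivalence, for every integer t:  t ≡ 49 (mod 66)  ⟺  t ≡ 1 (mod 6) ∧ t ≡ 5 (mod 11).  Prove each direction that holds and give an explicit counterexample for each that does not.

[⇒] Suppose t ≡ 49 (mod 66); write t = 66j + 49. Since 6 ∣ 66, reducing mod 6 gives t ≡ 49 ≡ 1 (mod 6); since 11 ∣ 66, reducing mod 11 gives t ≡ 49 ≡ 5 (mod 11).

[⇐] Conversely, if t ≡ 1 (mod 6) and t ≡ 5 (mod 11), then by the Chinese remainder theorem t ≡ 49 (mod 66). This is exactly t ≡ 49 (mod 66).

Equivalent; both directions hold.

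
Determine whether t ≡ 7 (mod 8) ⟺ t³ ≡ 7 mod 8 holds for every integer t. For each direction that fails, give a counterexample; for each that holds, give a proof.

(⇒) Suppose t ≡ 7 (mod 8). Write t = 8j + 7. Then (8j + 7)³ = 512j³ + 1344j² + 1176j + 343 = 8(64j³ + 168j² + 147j + 42) + 7, so t³ ≡ 7 (mod 8).

(⇐) Conversely, suppose t³ ≡ 7 (mod 8). The only residue r in {0, …, 7} with r³ ≡ 7 (mod 8) is r = 7, so t ≡ 7 (mod 8).

Both directions hold.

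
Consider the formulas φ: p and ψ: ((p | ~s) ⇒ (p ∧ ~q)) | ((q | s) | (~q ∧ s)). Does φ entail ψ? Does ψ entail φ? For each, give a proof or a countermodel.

(→) Assume the antecedent. If p is true, the consequent reduces to true regardless of the other variables. If p is false, the antecedent cannot hold. Either way the consequent holds.

(←) This fails. Under p = F, q = T, s = F, the left side is false but the right side is true.

(⇒) holds; (⇐) fails.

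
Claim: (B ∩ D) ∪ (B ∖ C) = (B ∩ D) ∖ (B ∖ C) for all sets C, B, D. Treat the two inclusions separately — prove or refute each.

Reverse inclusion. Let x ∈ (B ∩ D) ∖ (B ∖ C). Then x ∈ C ∩ B ∩ D, from which x ∈ (B ∩ D) ∪ (B ∖ C).

Forward inclusion. This inclusion fails. Take C = ∅, B = {1}, D = ∅; then 1 ∈ (B ∩ D) ∪ (B ∖ C) but 1 ∉ (B ∩ D) ∖ (B ∖ C).

(⊆) fails; (⊇) holds.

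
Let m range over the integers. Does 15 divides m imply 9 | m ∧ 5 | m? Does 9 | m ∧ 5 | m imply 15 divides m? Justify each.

The forward direction fails; the converse holds.

(←) Suppose 9 ∣ m and 5 ∣ m. Any common multiple of 9 and 5 is a multiple of their lcm; here gcd(9, 5) = 1, so lcm(9, 5) = 9·5 = 45, so 45 ∣ m. Since 15 ∣ 45, it follows that 15 ∣ m.

(→) This fails: take m = 15. Certainly 15 ∣ 15, but 9 ∤ 15.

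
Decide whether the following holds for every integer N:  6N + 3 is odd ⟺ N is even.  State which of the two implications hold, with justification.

Forward direction. This fails: take N = 3. Then 6N + 3 = 21, which is odd, yet N = 3 is odd, not even.

Converse. Suppose N is even. Since 6 is even, 6N is even for every N, so 6N + 3 has the same parity as 3, which is odd. Hence 6N + 3 is odd.

Only the converse holds.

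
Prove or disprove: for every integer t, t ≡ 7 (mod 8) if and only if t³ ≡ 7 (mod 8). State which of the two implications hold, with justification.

Equivalent; both directions hold.

Forward direction. Suppose t ≡ 7 (mod 8). Write t = 8j + 7. Then (8j + 7)³ = 512j³ + 1344j² + 1176j + 343 = 8(64j³ + 168j² + 147j + 42) + 7, so t³ ≡ 7 (mod 8).

Converse. Suppose t³ ≡ 7 (mod 8). The only residue r in {0, …, 7} with r³ ≡ 7 (mod 8) is r = 7, so t ≡ 7 (mod 8).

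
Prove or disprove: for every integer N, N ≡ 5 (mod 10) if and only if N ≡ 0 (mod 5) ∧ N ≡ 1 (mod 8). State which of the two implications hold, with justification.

(⇐) If N ≡ 0 (mod 5) and N ≡ 1 (mod 8), then by the Chinese remainder theorem N ≡ 25 (mod 40). Since 25 ≡ 5 (mod 10) and 10 ∣ 40, we get N ≡ 5 (mod 10).

(⇒) This fails: N = 35 gives 35 ≡ 5 (mod 10) but 35 ≡ 3 (mod 8), so the conjunction on the right does not hold.

The forward direction fails; the converse holds.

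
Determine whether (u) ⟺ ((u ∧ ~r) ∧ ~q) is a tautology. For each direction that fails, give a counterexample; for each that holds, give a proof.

Not equivalent: only (⇐) holds.

(⇒) This fails. Under q = T, u = T, r = F, the left side is true but the right side is false.

(⇐) Assume the antecedent. If q is true, the antecedent cannot hold. If q is false, the antecedent forces (q = F, u = T, r = F), and u holds there. Either way u holds.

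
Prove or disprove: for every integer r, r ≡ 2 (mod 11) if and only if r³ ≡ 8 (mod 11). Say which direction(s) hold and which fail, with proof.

Both directions hold.

(→) Suppose r ≡ 2 (mod 11). Write r = 11j + 2. Then (11j + 2)³ = 1331j³ + 726j² + 132j + 8 = 11(121j³ + 66j² + 12j) + 8, so r³ ≡ 8 (mod 11).

(←) For the converse, argue contrapositively. If r ≢ 2 (mod 11), then r is congruent to one of 0, 1, 3, 4, 5, 6, 7, 8, 9, 10 modulo 11, and these give r³ ≡ 0, 1, 5, 9, 4, 7, 2, 6, 3, 10 respectively — never 8.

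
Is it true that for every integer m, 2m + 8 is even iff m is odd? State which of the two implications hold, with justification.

The forward direction fails; the converse holds.

Forward direction. This fails: take m = 4. Then 2m + 8 = 16, which is even, yet m = 4 is even, not odd.

Converse. Suppose m is odd. Since 2 is even, 2m is even for every m, so 2m + 8 has the same parity as 8, which is even. Hence 2m + 8 is even.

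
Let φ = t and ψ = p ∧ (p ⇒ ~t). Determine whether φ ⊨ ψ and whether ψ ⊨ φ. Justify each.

Neither implication holds.

(⇒) This fails. Under t = T, p = F, the left side is true but the right side is false.

(⇐) This fails. Under t = F, p = T, the left side is false but the right side is true.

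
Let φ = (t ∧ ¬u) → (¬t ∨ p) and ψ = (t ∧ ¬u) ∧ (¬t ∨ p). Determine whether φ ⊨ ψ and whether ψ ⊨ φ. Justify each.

(⇒) This fails. Under p = F, t = F, u = F, the left side is true but the right side is false.

(⇐) Assume the antecedent. If p is true, (t ∧ ¬u) → (¬t ∨ p) reduces to true regardless of the other variables. If p is false, the antecedent cannot hold. Either way (t ∧ ¬u) → (¬t ∨ p) holds.

Not equivalent: only (⇐) holds.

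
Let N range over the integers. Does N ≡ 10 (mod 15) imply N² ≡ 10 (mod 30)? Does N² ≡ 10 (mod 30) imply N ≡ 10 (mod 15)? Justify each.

Neither direction holds.

(⇒) This fails: take N = 25. Then 25 ≡ 10 (mod 15), but 25² = 625 ≡ 25 (mod 30), not 10.

(⇐) This fails: take N = 20. Then 20² = 400 ≡ 10 (mod 30), yet 20 ≡ 5 (mod 15), not 10.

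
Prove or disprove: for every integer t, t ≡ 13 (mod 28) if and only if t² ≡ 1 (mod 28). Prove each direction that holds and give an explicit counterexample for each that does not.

Forward direction. Suppose t ≡ 13 (mod 28). Write t = 28j + 13. Then (28j + 13)² = 784j² + 728j + 169 = 28(28j² + 26j + 6) + 1, so t² ≡ 1 (mod 28).

Converse. This fails: take t = 1. Then 1² = 1 ≡ 1 (mod 28), yet 1 ≡ 1 (mod 28), not 13.

Only the forward implication holds.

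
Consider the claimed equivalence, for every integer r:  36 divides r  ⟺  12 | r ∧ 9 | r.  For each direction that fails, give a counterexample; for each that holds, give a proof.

[⇒] If 36 ∣ r, write r = 36q. Since 36 = 3·12, r = 12·(3q), so 12 ∣ r; and since 36 = 4·9, r = 9·(4q), so 9 ∣ r.

[⇐] Suppose 12 ∣ r and 9 ∣ r. Any common multiple of 12 and 9 is a multiple of their lcm; here lcm(12, 9) = 12·9/gcd(12, 9) = 108/3 = 36, so 36 ∣ r.

Equivalent; both directions hold.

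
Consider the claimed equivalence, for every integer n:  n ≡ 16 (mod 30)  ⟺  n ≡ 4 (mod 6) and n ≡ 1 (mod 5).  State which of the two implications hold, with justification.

(⟹) Suppose n ≡ 16 (mod 30); write n = 30j + 16. Since 6 ∣ 30, reducing mod 6 gives n ≡ 16 ≡ 4 (mod 6); since 5 ∣ 30, reducing mod 5 gives n ≡ 16 ≡ 1 (mod 5).

(⟸) Conversely, if n ≡ 4 (mod 6) and n ≡ 1 (mod 5), then by the Chinese remainder theorem n ≡ 16 (mod 30). This is exactly n ≡ 16 (mod 30).

Both directions hold; the statement is true.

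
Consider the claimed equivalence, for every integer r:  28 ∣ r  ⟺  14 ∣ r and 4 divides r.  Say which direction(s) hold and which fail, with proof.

(⟸) Suppose 14 ∣ r and 4 ∣ r. Any common multiple of 14 and 4 is a multiple of their lcm; here lcm(14, 4) = 14·4/gcd(14, 4) = 56/2 = 28, so 28 ∣ r.

(⟹) If 28 ∣ r, write r = 28q. Since 28 = 2·14, r = 14·(2q), so 14 ∣ r; and since 28 = 7·4, r = 4·(7q), so 4 ∣ r.

Both directions hold; the statement is true.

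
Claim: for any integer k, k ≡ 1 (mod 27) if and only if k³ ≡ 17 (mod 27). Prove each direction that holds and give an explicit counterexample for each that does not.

(⇒) This fails: take k = 1. Then 1 ≡ 1 (mod 27), but 1³ = 1 ≡ 1 (mod 27), not 17.

(⇐) This fails: take k = 5. Then 5³ = 125 ≡ 17 (mod 27), yet 5 ≡ 5 (mod 27), not 1.

Both directions fail.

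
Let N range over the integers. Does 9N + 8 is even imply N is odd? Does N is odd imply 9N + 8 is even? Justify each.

(⇒) fails and (⇐) fails.

(→) This fails: N = 4 gives 9N + 8 = 44, which is even, but 4 is even, not odd.

(←) This also fails: N = 1 is odd, but 9N + 8 = 17 is odd, not even.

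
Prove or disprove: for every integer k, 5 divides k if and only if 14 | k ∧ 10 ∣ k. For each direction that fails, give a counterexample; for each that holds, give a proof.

Forward direction. This fails: take k = 5. Certainly 5 ∣ 5, but 14 ∤ 5.

Converse. Suppose 14 ∣ k and 10 ∣ k. Any common multiple of 14 and 10 is a multiple of their lcm; here lcm(14, 10) = 14·10/gcd(14, 10) = 140/2 = 70, so 70 ∣ k. Since 5 ∣ 70, it follows that 5 ∣ k.

Only the reverse direction holds.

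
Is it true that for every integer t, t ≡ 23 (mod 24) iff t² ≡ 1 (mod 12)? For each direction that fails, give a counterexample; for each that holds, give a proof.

Only the forward direction holds.

(←) This fails: take t = 1. Then 1² = 1 ≡ 1 (mod 12), yet 1 ≡ 1 (mod 24), not 23.

(→) Suppose t ≡ 23 (mod 24). Then t² ≡ 23² = 529 (mod 24), and since 12 ∣ 24, also t² ≡ 1 (mod 12).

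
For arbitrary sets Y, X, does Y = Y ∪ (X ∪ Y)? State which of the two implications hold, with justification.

(⊆) holds; (⊇) fails.

(⊆) Let x ∈ Y. Then either x ∈ Y and x ∉ X; or x ∈ Y ∩ X. In each case x ∈ Y ∪ (X ∪ Y), so Y ⊆ Y ∪ (X ∪ Y).

(⊇) This inclusion fails. Take Y = ∅, X = {1}; then 1 ∈ Y ∪ (X ∪ Y) but 1 ∉ Y.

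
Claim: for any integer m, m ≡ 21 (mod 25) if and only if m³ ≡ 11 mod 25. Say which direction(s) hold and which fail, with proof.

The biconditional holds.

Forward direction. Suppose m ≡ 21 (mod 25). Write m = 25j + 21. Then (25j + 21)³ = 15625j³ + 39375j² + 33075j + 9261 = 25(625j³ + 1575j² + 1323j + 370) + 11, so m³ ≡ 11 (mod 25).

Converse. Suppose m³ ≡ 11 (mod 25). The only residue r in {0, …, 24} with r³ ≡ 11 (mod 25) is r = 21, so m ≡ 21 (mod 25).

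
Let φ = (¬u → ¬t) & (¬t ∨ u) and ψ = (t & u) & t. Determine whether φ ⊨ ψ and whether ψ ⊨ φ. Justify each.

The forward direction fails; the converse holds.

(⇒) This fails. Under u = F, t = F, the left side is true but the right side is false.

(⇐) Assume the antecedent. If u is true, (¬u → ¬t) & (¬t ∨ u) reduces to true regardless of the other variables. If u is false, the antecedent cannot hold. Either way (¬u → ¬t) & (¬t ∨ u) holds.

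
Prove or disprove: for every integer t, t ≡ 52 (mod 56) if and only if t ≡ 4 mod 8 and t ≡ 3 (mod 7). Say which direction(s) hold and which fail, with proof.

(⇒) Suppose t ≡ 52 (mod 56); write t = 56j + 52. Since 8 ∣ 56, reducing mod 8 gives t ≡ 52 ≡ 4 (mod 8); since 7 ∣ 56, reducing mod 7 gives t ≡ 52 ≡ 3 (mod 7).

(⇐) Conversely, if t ≡ 4 (mod 8) and t ≡ 3 (mod 7), then by the Chinese remainder theorem t ≡ 52 (mod 56). This is exactly t ≡ 52 (mod 56).

Both directions hold.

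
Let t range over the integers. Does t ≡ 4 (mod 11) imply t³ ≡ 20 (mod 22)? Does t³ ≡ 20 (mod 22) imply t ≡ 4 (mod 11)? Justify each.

[⇒] This fails: take t = 15. Then 15 ≡ 4 (mod 11), but 15³ = 3375 ≡ 9 (mod 22), not 20.

[⇐] Conversely, the residues r modulo 22 with r³ ≡ 20 (mod 22) are exactly {4}, and each is ≡ 4 (mod 11).

Not equivalent: only (⇐) holds.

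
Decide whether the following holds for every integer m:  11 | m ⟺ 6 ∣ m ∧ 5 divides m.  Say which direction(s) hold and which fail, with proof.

(⇒) fails and (⇐) fails.

Forward direction. This fails: take m = 11. Certainly 11 ∣ 11, but 6 ∤ 11.

Converse. This fails: take m = 30. Both 6 ∣ 30 and 5 ∣ 30, yet 30 is not a multiple of 11 (since 30 = 2·11 + 8), so 11 ∤ 30.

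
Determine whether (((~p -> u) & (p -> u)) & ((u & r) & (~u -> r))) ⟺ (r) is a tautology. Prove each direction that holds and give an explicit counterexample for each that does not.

(⇒) Assume the antecedent. If r is true, r reduces to true regardless of the other variables. If r is false, the antecedent cannot hold. Either way r holds.

(⇐) This fails. Under r = T, u = F, p = F, the left side is false but the right side is true.

The forward direction holds; the converse fails.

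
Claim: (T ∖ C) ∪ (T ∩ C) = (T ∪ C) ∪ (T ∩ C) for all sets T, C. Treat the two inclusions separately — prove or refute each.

(⟹) Let x ∈ (T ∖ C) ∪ (T ∩ C). Then either x ∈ T and x ∉ C; or x ∈ T ∩ C. In each case x ∈ (T ∪ C) ∪ (T ∩ C), so (T ∖ C) ∪ (T ∩ C) ⊆ (T ∪ C) ∪ (T ∩ C).

(⟸) This inclusion fails. Take T = ∅, C = {1}; then 1 ∈ (T ∪ C) ∪ (T ∩ C) but 1 ∉ (T ∖ C) ∪ (T ∩ C).

(⊆) holds; (⊇) fails.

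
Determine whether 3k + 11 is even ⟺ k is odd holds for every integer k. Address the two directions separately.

(⟹) Suppose 3k + 11 is even. Since 3 is odd, 3k and k have the same parity, so 3k + 11 ≡ k + 11 (mod 2). As 11 is odd, 3k + 11 is even exactly when k is odd. Thus k is odd.

(⟸) Conversely, suppose k is odd; write k = 2j + 1. Then 3k + 11 = 3·(2j + 1) + 11 = 2·3j + 14, which is even.

Both directions hold.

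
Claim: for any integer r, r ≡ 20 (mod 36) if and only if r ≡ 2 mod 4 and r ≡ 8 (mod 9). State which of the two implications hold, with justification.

Forward direction. This fails: r = 20 gives 20 ≡ 20 (mod 36) but 20 ≡ 0 (mod 4), so the conjunction on the right does not hold.

Converse. This fails: r = 26 satisfies both congruences on the right (26 ≡ 2 mod 4 and 26 ≡ 8 mod 9) yet 26 ≡ 26 (mod 36), not 20.

Neither direction holds.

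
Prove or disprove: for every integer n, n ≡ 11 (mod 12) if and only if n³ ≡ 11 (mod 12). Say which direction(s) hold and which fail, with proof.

[⇐] For the converse, argue contrapositively. If n ≢ 11 (mod 12), then n is congruent to one of 0, 1, 2, 3, 4, 5, 6, 7, 8, 9, 10 modulo 12, and these give n³ ≡ 0, 1, 8, 3, 4, 5, 0, 7, 8, 9, 4 respectively — never 11.

[⇒] Suppose n ≡ 11 (mod 12). Write n = 12j + 11. Then (12j + 11)³ = 1728j³ + 4752j² + 4356j + 1331 = 12(144j³ + 396j² + 363j + 110) + 11, so n³ ≡ 11 (mod 12).

Both directions hold.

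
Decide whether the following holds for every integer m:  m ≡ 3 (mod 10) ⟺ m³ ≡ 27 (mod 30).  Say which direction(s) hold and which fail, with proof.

Only the reverse direction holds.

[⇒] This fails: take m = 13. Then 13 ≡ 3 (mod 10), but 13³ = 2197 ≡ 7 (mod 30), not 27.

[⇐] Conversely, the residues r modulo 30 with r³ ≡ 27 (mod 30) are exactly {3}, and each is ≡ 3 (mod 10).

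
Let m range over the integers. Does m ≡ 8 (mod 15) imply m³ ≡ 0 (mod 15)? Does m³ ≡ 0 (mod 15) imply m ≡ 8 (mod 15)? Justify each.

Neither implication holds.

(→) This fails: take m = 8. Then 8 ≡ 8 (mod 15), but 8³ = 512 ≡ 2 (mod 15), not 0.

(←) This fails: take m = 0. Then 0³ = 0 ≡ 0 (mod 15), yet 0 ≡ 0 (mod 15), not 8.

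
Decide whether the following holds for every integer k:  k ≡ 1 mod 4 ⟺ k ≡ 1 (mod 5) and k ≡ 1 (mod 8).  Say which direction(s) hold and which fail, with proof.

(⟸) If k ≡ 1 (mod 5) and k ≡ 1 (mod 8), then by the Chinese remainder theorem k ≡ 1 (mod 40). Since 1 ≡ 1 (mod 4) and 4 ∣ 40, we get k ≡ 1 (mod 4).

(⟹) This fails: k = 33 gives 33 ≡ 1 (mod 4) but 33 ≡ 3 (mod 5), so the conjunction on the right does not hold.

(⇒) fails; (⇐) holds.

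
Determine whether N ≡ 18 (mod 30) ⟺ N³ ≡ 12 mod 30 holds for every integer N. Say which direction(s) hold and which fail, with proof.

Equivalent; both directions hold.

(⟹) Suppose N ≡ 18 (mod 30). Write N = 30j + 18. Then (30j + 18)³ = 27000j³ + 48600j² + 29160j + 5832 = 30(900j³ + 1620j² + 972j + 194) + 12, so N³ ≡ 12 (mod 30).

(⟸) Conversely, suppose N³ ≡ 12 (mod 30). The only residue r in {0, …, 29} with r³ ≡ 12 (mod 30) is r = 18, so N ≡ 18 (mod 30).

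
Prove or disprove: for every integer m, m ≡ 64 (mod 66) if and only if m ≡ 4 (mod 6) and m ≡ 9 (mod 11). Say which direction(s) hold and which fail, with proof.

(⇐) If m ≡ 4 (mod 6) and m ≡ 9 (mod 11), then by the Chinese remainder theorem m ≡ 64 (mod 66). This is exactly m ≡ 64 (mod 66).

(⇒) Suppose m ≡ 64 (mod 66); write m = 66j + 64. Since 6 ∣ 66, reducing mod 6 gives m ≡ 64 ≡ 4 (mod 6); since 11 ∣ 66, reducing mod 11 gives m ≡ 64 ≡ 9 (mod 11).

Equivalent; both directions hold.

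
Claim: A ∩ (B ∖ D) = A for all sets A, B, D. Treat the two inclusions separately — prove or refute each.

Only the forward inclusion holds.

(⟸) This inclusion fails. Take A = {1}, B = ∅, D = ∅; then 1 ∈ A but 1 ∉ A ∩ (B ∖ D).

(⟹) Let x ∈ A ∩ (B ∖ D). Then x ∈ A ∩ B and x ∉ D, from which x ∈ A.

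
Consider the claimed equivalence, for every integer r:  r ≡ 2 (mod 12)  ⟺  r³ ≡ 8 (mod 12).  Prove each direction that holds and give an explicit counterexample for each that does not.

(⟹) Suppose r ≡ 2 (mod 12). Write r = 12j + 2. Then (12j + 2)³ = 1728j³ + 864j² + 144j + 8 = 12(144j³ + 72j² + 12j) + 8, so r³ ≡ 8 (mod 12).

(⟸) This fails: take r = 8. Then 8³ = 512 ≡ 8 (mod 12), yet 8 ≡ 8 (mod 12), not 2.

Only the forward direction holds.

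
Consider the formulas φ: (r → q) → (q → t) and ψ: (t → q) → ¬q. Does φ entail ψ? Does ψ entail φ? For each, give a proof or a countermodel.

Only the converse holds.

(→) This fails. Under t = T, r = F, q = T, the left side is true but the right side is false.

(←) Assume the antecedent. If t is true, (r → q) → (q → t) reduces to true regardless of the other variables. If t is false, the antecedent forces (t = F, r = F, q = F) or (t = F, r = T, q = F), and (r → q) → (q → t) holds there. Either way (r → q) → (q → t) holds.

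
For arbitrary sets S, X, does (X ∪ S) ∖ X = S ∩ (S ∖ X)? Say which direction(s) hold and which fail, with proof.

Both inclusions hold; the sets are equal.

Forward inclusion. Let x ∈ (X ∪ S) ∖ X. Then x ∈ S and x ∉ X, from which x ∈ S ∩ (S ∖ X).

Reverse inclusion. Let x ∈ S ∩ (S ∖ X). Then x ∈ S and x ∉ X, from which x ∈ (X ∪ S) ∖ X.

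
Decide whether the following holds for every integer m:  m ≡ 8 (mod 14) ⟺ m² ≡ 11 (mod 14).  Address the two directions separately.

[⇒] This fails: take m = 8. Then 8 ≡ 8 (mod 14), but 8² = 64 ≡ 8 (mod 14), not 11.

[⇐] This fails: take m = 5. Then 5² = 25 ≡ 11 (mod 14), yet 5 ≡ 5 (mod 14), not 8.

Neither implication holds.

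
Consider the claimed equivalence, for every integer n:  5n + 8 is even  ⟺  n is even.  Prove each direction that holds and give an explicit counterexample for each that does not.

Converse. Suppose n is even; write n = 2j. Then 5n + 8 = 5·(2j) + 8 = 2·5j + 8, which is even.

Forward direction. Suppose 5n + 8 is even. Since 5 is odd, 5n and n have the same parity, so 5n + 8 ≡ n + 8 (mod 2). As 8 is even, 5n + 8 is even exactly when n is even. Thus n is even.

Equivalent; both directions hold.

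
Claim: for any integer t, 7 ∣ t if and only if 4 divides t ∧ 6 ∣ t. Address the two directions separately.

Neither direction holds.

(⇒) This fails: take t = 7. Certainly 7 ∣ 7, but 4 ∤ 7.

(⇐) This fails: take t = 12. Both 4 ∣ 12 and 6 ∣ 12, yet 12 is not a multiple of 7 (since 12 = 1·7 + 5), so 7 ∤ 12.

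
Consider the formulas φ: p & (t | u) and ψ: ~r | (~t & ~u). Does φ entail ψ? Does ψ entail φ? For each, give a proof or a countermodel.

(→) This fails. Under u = T, p = T, r = T, t = F, the left side is true but the right side is false.

(←) This fails. Under u = F, p = F, r = F, t = F, the left side is false but the right side is true.

Both directions fail.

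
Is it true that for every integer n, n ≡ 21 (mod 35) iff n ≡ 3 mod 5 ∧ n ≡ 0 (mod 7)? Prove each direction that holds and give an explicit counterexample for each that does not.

(⟹) This fails: n = 21 gives 21 ≡ 21 (mod 35) but 21 ≡ 1 (mod 5), so the conjunction on the right does not hold.

(⟸) This fails: n = 28 satisfies both congruences on the right (28 ≡ 3 mod 5 and 28 ≡ 0 mod 7) yet 28 ≡ 28 (mod 35), not 21.

Neither implication holds.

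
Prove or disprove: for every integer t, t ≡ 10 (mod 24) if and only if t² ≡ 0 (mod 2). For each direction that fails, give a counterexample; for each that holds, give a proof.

(⇒) holds; (⇐) fails.

(⟸) This fails: take t = 0. Then 0² = 0 ≡ 0 (mod 2), yet 0 ≡ 0 (mod 24), not 10.

(⟹) Suppose t ≡ 10 (mod 24). Then t² ≡ 10² = 100 (mod 24), and since 2 ∣ 24, also t² ≡ 0 (mod 2).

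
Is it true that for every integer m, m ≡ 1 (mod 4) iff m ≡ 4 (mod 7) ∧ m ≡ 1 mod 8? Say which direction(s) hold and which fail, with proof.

Only the reverse direction holds.

(⟹) This fails: m = 1 gives 1 ≡ 1 (mod 4) but 1 ≡ 1 (mod 7), so the conjunction on the right does not hold.

(⟸) Conversely, if m ≡ 4 (mod 7) and m ≡ 1 (mod 8), then by the Chinese remainder theorem m ≡ 25 (mod 56). Since 25 ≡ 1 (mod 4) and 4 ∣ 56, we get m ≡ 1 (mod 4).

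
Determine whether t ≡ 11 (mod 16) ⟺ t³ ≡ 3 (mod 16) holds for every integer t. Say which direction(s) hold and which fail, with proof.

(⟹) Suppose t ≡ 11 (mod 16). Write t = 16j + 11. Then (16j + 11)³ = 4096j³ + 8448j² + 5808j + 1331 = 16(256j³ + 528j² + 363j + 83) + 3, so t³ ≡ 3 (mod 16).

(⟸) Conversely, suppose t³ ≡ 3 (mod 16). The only residue r in {0, …, 15} with r³ ≡ 3 (mod 16) is r = 11, so t ≡ 11 (mod 16).

Both directions hold; the statement is true.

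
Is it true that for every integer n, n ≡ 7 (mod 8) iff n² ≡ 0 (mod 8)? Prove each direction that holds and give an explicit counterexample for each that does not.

(⟹) This fails: take n = 7. Then 7 ≡ 7 (mod 8), but 7² = 49 ≡ 1 (mod 8), not 0.

(⟸) This fails: take n = 0. Then 0² = 0 ≡ 0 (mod 8), yet 0 ≡ 0 (mod 8), not 7.

Both directions fail.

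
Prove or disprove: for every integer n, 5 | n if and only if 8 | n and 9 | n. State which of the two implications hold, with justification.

(→) This fails: take n = 5. Certainly 5 ∣ 5, but 8 ∤ 5.

(←) This fails: take n = 72. Both 8 ∣ 72 and 9 ∣ 72, yet 72 is not a multiple of 5 (since 72 = 14·5 + 2), so 5 ∤ 72.

Neither implication holds.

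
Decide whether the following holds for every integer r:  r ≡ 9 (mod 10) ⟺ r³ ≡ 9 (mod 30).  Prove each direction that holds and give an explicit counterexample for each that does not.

Only the converse holds.

(⟹) This fails: take r = 19. Then 19 ≡ 9 (mod 10), but 19³ = 6859 ≡ 19 (mod 30), not 9.

(⟸) Conversely, the residues r modulo 30 with r³ ≡ 9 (mod 30) are exactly {9}, and each is ≡ 9 (mod 10).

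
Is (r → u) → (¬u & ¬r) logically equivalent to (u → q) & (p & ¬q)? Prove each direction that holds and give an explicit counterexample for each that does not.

Not equivalent: only (⇐) holds.

[⇒] This fails. Under p = F, q = F, u = F, r = F, the left side is true but the right side is false.

[⇐] Assume the antecedent. If p is true, the antecedent forces (p = T, q = F, u = F, r = F) or (p = T, q = F, u = F, r = T), and (r → u) → (¬u & ¬r) holds there. If p is false, the antecedent cannot hold. Either way (r → u) → (¬u & ¬r) holds.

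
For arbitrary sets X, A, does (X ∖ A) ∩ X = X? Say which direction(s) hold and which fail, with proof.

(⟸) This inclusion fails. Take X = {1}, A = {1}; then 1 ∈ X but 1 ∉ (X ∖ A) ∩ X.

(⟹) Let x ∈ (X ∖ A) ∩ X. Then x ∈ X and x ∉ A, from which x ∈ X.

(⊆) holds; (⊇) fails.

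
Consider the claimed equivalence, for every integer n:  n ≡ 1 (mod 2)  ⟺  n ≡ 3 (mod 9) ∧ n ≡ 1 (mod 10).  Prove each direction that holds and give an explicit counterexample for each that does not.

Not equivalent: only (⇐) holds.

[⇒] This fails: n = 1 gives 1 ≡ 1 (mod 2) but 1 ≡ 1 (mod 9), so the conjunction on the right does not hold.

[⇐] Conversely, if n ≡ 3 (mod 9) and n ≡ 1 (mod 10), then by the Chinese remainder theorem n ≡ 21 (mod 90). Since 21 ≡ 1 (mod 2) and 2 ∣ 90, we get n ≡ 1 (mod 2).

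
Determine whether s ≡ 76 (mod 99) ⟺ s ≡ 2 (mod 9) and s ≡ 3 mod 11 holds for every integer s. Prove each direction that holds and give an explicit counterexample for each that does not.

(→) This fails: s = 76 gives 76 ≡ 76 (mod 99) but 76 ≡ 4 (mod 9), so the conjunction on the right does not hold.

(←) This fails: s = 47 satisfies both congruences on the right (47 ≡ 2 mod 9 and 47 ≡ 3 mod 11) yet 47 ≡ 47 (mod 99), not 76.

(⇒) fails and (⇐) fails.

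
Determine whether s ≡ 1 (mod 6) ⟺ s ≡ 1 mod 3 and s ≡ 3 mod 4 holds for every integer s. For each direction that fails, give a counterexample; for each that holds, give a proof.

[⇐] If s ≡ 1 (mod 3) and s ≡ 3 (mod 4), then by the Chinese remainder theorem s ≡ 7 (mod 12). Since 7 ≡ 1 (mod 6) and 6 ∣ 12, we get s ≡ 1 (mod 6).

[⇒] This fails: s = 1 gives 1 ≡ 1 (mod 6) but 1 ≡ 1 (mod 4), so the conjunction on the right does not hold.

Only the converse holds.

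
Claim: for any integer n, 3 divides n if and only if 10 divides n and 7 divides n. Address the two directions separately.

Forward direction. This fails: take n = 3. Certainly 3 ∣ 3, but 10 ∤ 3.

Converse. This fails: take n = 70. Both 10 ∣ 70 and 7 ∣ 70, yet 70 is not a multiple of 3 (since 70 = 23·3 + 1), so 3 ∤ 70.

Neither implication holds.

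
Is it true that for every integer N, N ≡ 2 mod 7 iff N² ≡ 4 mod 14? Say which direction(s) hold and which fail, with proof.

(⇒) fails and (⇐) fails.

(→) This fails: take N = 9. Then 9 ≡ 2 (mod 7), but 9² = 81 ≡ 11 (mod 14), not 4.

(←) This fails: take N = 12. Then 12² = 144 ≡ 4 (mod 14), yet 12 ≡ 5 (mod 7), not 2.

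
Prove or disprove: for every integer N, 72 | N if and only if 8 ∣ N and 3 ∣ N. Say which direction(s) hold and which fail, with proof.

(←) This fails: take N = 24. Both 8 ∣ 24 and 3 ∣ 24, yet 24 is not a multiple of 72 (since 24 = 0·72 + 24), so 72 ∤ 24.

(→) If 72 ∣ N, write N = 72q. Since 72 = 9·8, N = 8·(9q), so 8 ∣ N; and since 72 = 24·3, N = 3·(24q), so 3 ∣ N.

(⇒) holds; (⇐) fails.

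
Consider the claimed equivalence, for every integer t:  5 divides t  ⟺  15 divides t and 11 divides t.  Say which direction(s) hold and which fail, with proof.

The forward direction fails; the converse holds.

[⇒] This fails: take t = 5. Certainly 5 ∣ 5, but 15 ∤ 5.

[⇐] Suppose 15 ∣ t and 11 ∣ t. Any common multiple of 15 and 11 is a multiple of their lcm; here gcd(15, 11) = 1, so lcm(15, 11) = 15·11 = 165, so 165 ∣ t. Since 5 ∣ 165, it follows that 5 ∣ t.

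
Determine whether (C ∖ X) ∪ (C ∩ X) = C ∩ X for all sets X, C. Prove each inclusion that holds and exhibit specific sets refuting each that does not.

Only the reverse inclusion holds.

(⟸) Let x ∈ C ∩ X. Then x ∈ X ∩ C, from which x ∈ (C ∖ X) ∪ (C ∩ X).

(⟹) This inclusion fails. Take X = ∅, C = {1}; then 1 ∈ (C ∖ X) ∪ (C ∩ X) but 1 ∉ C ∩ X.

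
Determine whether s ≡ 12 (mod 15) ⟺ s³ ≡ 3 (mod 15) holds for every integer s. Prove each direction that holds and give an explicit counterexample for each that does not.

Both directions hold; the statement is true.

(→) Suppose s ≡ 12 (mod 15). Write s = 15j + 12. Then (15j + 12)³ = 3375j³ + 8100j² + 6480j + 1728 = 15(225j³ + 540j² + 432j + 115) + 3, so s³ ≡ 3 (mod 15).

(←) Conversely, suppose s³ ≡ 3 (mod 15). The only residue r in {0, …, 14} with r³ ≡ 3 (mod 15) is r = 12, so s ≡ 12 (mod 15).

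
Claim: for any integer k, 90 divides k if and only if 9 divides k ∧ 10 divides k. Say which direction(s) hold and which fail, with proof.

(⟹) If 90 ∣ k, write k = 90q. Since 90 = 10·9, k = 9·(10q), so 9 ∣ k; and since 90 = 9·10, k = 10·(9q), so 10 ∣ k.

(⟸) Suppose 9 ∣ k and 10 ∣ k. Any common multiple of 9 and 10 is a multiple of their lcm; here gcd(9, 10) = 1, so lcm(9, 10) = 9·10 = 90, so 90 ∣ k.

The biconditional holds.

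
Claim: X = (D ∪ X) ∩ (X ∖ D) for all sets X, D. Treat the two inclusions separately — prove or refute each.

The sets are not equal: only the reverse inclusion holds.

(⟹) This inclusion fails. Take X = {1}, D = {1}; then 1 ∈ X but 1 ∉ (D ∪ X) ∩ (X ∖ D).

(⟸) Let x ∈ (D ∪ X) ∩ (X ∖ D). Then x ∈ X and x ∉ D, from which x ∈ X.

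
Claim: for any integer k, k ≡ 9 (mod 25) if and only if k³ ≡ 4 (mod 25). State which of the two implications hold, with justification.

Both implications hold.

(⟹) Suppose k ≡ 9 (mod 25). Write k = 25j + 9. Then (25j + 9)³ = 15625j³ + 16875j² + 6075j + 729 = 25(625j³ + 675j² + 243j + 29) + 4, so k³ ≡ 4 (mod 25).

(⟸) Conversely, suppose k³ ≡ 4 (mod 25). The only residue r in {0, …, 24} with r³ ≡ 4 (mod 25) is r = 9, so k ≡ 9 (mod 25).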